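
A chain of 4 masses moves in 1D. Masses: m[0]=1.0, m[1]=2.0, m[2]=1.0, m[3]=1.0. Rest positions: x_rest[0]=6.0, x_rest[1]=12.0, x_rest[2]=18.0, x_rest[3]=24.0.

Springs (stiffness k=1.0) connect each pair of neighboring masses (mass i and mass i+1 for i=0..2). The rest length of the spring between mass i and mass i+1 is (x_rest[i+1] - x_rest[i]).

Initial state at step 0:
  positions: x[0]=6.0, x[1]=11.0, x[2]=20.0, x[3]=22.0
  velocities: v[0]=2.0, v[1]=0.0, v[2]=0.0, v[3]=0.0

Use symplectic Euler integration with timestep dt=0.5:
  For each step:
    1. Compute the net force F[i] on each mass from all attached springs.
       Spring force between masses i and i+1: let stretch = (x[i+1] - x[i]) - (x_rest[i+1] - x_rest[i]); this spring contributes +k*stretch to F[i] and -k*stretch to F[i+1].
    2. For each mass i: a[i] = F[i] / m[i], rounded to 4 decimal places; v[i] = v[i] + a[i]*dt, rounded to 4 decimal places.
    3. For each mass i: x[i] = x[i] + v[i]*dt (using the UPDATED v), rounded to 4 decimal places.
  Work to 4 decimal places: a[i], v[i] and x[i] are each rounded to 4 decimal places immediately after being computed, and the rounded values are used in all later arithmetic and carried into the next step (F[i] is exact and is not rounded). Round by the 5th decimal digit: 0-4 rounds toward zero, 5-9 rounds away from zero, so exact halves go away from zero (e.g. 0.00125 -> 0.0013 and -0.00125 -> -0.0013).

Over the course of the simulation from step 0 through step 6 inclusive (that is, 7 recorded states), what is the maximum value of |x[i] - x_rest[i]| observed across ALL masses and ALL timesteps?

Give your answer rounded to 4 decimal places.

Step 0: x=[6.0000 11.0000 20.0000 22.0000] v=[2.0000 0.0000 0.0000 0.0000]
Step 1: x=[6.7500 11.5000 18.2500 23.0000] v=[1.5000 1.0000 -3.5000 2.0000]
Step 2: x=[7.1875 12.2500 16.0000 24.3125] v=[0.8750 1.5000 -4.5000 2.6250]
Step 3: x=[7.3907 12.8360 14.8906 25.0469] v=[0.4063 1.1719 -2.2188 1.4688]
Step 4: x=[7.4552 12.9981 15.8067 24.7422] v=[0.1290 0.3242 1.8321 -0.6094]
Step 5: x=[7.4054 12.8184 18.2545 23.7036] v=[-0.0996 -0.3594 4.8956 -2.0772]
Step 6: x=[7.2089 12.6416 20.7056 22.8027] v=[-0.3931 -0.3536 4.9021 -1.8018]
Max displacement = 3.1094

Answer: 3.1094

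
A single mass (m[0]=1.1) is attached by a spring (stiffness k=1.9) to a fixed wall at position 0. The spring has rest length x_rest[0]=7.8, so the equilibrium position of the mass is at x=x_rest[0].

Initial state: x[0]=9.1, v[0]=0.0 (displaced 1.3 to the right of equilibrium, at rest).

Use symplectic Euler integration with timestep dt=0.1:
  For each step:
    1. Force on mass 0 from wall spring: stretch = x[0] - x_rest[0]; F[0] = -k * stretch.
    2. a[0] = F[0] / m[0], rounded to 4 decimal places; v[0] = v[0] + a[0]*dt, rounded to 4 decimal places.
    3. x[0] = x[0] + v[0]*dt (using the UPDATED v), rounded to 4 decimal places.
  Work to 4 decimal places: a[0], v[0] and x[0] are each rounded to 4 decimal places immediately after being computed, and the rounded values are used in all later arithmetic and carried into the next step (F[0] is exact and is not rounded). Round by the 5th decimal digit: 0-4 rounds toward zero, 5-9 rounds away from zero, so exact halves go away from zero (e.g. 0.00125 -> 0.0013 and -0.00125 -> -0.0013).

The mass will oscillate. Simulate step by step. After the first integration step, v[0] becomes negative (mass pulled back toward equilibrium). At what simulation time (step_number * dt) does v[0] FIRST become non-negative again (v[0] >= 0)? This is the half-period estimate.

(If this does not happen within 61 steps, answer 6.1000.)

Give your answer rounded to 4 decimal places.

Answer: 2.4000

Derivation:
Step 0: x=[9.1000] v=[0.0000]
Step 1: x=[9.0775] v=[-0.2246]
Step 2: x=[9.0330] v=[-0.4453]
Step 3: x=[8.9672] v=[-0.6583]
Step 4: x=[8.8812] v=[-0.8599]
Step 5: x=[8.7765] v=[-1.0467]
Step 6: x=[8.6550] v=[-1.2154]
Step 7: x=[8.5187] v=[-1.3631]
Step 8: x=[8.3700] v=[-1.4872]
Step 9: x=[8.2114] v=[-1.5857]
Step 10: x=[8.0457] v=[-1.6568]
Step 11: x=[7.8758] v=[-1.6992]
Step 12: x=[7.7046] v=[-1.7123]
Step 13: x=[7.5350] v=[-1.6958]
Step 14: x=[7.3700] v=[-1.6500]
Step 15: x=[7.2124] v=[-1.5757]
Step 16: x=[7.0650] v=[-1.4742]
Step 17: x=[6.9303] v=[-1.3473]
Step 18: x=[6.8106] v=[-1.1971]
Step 19: x=[6.7080] v=[-1.0262]
Step 20: x=[6.6242] v=[-0.8376]
Step 21: x=[6.5608] v=[-0.6345]
Step 22: x=[6.5188] v=[-0.4205]
Step 23: x=[6.4989] v=[-0.1992]
Step 24: x=[6.5015] v=[0.0255]
First v>=0 after going negative at step 24, time=2.4000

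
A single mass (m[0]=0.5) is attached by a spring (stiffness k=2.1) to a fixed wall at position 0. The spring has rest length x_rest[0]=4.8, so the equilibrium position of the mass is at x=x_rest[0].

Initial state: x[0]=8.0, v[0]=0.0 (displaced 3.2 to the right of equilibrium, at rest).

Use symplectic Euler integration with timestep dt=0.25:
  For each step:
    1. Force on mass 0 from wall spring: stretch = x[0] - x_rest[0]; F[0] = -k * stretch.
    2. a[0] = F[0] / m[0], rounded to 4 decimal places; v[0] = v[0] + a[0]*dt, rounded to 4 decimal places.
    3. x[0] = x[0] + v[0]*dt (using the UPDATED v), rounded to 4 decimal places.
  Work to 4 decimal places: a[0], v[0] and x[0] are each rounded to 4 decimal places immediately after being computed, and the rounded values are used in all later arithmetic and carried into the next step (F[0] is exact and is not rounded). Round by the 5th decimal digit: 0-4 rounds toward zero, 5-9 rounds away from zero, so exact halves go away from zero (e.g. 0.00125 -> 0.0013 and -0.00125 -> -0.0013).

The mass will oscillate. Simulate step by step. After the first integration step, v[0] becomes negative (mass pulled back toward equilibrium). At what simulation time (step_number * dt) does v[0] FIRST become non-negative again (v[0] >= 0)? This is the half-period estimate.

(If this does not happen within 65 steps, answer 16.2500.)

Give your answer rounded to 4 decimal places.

Step 0: x=[8.0000] v=[0.0000]
Step 1: x=[7.1600] v=[-3.3600]
Step 2: x=[5.7005] v=[-5.8380]
Step 3: x=[4.0046] v=[-6.7835]
Step 4: x=[2.5175] v=[-5.9483]
Step 5: x=[1.6296] v=[-3.5517]
Step 6: x=[1.5739] v=[-0.2228]
Step 7: x=[2.3651] v=[3.1646]
First v>=0 after going negative at step 7, time=1.7500

Answer: 1.7500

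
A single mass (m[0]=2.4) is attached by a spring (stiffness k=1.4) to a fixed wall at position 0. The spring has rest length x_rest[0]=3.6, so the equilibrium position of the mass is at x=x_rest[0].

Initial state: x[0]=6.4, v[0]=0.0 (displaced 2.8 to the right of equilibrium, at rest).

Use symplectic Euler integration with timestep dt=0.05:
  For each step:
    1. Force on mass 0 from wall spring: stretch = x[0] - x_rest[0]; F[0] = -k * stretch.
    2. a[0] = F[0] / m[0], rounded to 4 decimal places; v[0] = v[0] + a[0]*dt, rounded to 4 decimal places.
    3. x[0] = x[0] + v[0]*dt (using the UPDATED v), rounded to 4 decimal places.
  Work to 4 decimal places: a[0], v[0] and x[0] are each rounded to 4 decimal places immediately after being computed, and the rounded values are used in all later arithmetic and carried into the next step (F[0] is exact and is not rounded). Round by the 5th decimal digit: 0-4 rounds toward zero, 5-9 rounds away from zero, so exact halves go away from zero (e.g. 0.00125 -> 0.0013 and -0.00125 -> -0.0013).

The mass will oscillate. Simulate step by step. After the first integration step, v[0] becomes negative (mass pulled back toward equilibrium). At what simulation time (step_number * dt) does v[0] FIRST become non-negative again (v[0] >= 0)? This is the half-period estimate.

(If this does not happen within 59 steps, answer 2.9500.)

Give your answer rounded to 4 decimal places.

Step 0: x=[6.4000] v=[0.0000]
Step 1: x=[6.3959] v=[-0.0817]
Step 2: x=[6.3877] v=[-0.1632]
Step 3: x=[6.3755] v=[-0.2445]
Step 4: x=[6.3592] v=[-0.3255]
Step 5: x=[6.3389] v=[-0.4060]
Step 6: x=[6.3146] v=[-0.4859]
Step 7: x=[6.2863] v=[-0.5651]
Step 8: x=[6.2541] v=[-0.6435]
Step 9: x=[6.2181] v=[-0.7209]
Step 10: x=[6.1782] v=[-0.7973]
Step 11: x=[6.1346] v=[-0.8725]
Step 12: x=[6.0873] v=[-0.9464]
Step 13: x=[6.0364] v=[-1.0189]
Step 14: x=[5.9819] v=[-1.0900]
Step 15: x=[5.9239] v=[-1.1595]
Step 16: x=[5.8625] v=[-1.2273]
Step 17: x=[5.7978] v=[-1.2933]
Step 18: x=[5.7299] v=[-1.3574]
Step 19: x=[5.6589] v=[-1.4195]
Step 20: x=[5.5849] v=[-1.4796]
Step 21: x=[5.5080] v=[-1.5375]
Step 22: x=[5.4283] v=[-1.5932]
Step 23: x=[5.3460] v=[-1.6465]
Step 24: x=[5.2611] v=[-1.6974]
Step 25: x=[5.1738] v=[-1.7459]
Step 26: x=[5.0842] v=[-1.7918]
Step 27: x=[4.9924] v=[-1.8351]
Step 28: x=[4.8986] v=[-1.8757]
Step 29: x=[4.8029] v=[-1.9136]
Step 30: x=[4.7055] v=[-1.9487]
Step 31: x=[4.6065] v=[-1.9809]
Step 32: x=[4.5060] v=[-2.0103]
Step 33: x=[4.4042] v=[-2.0367]
Step 34: x=[4.3012] v=[-2.0602]
Step 35: x=[4.1972] v=[-2.0807]
Step 36: x=[4.0923] v=[-2.0981]
Step 37: x=[3.9867] v=[-2.1125]
Step 38: x=[3.8805] v=[-2.1238]
Step 39: x=[3.7739] v=[-2.1320]
Step 40: x=[3.6670] v=[-2.1371]
Step 41: x=[3.5600] v=[-2.1391]
Step 42: x=[3.4531] v=[-2.1379]
Step 43: x=[3.3464] v=[-2.1336]
Step 44: x=[3.2401] v=[-2.1262]
Step 45: x=[3.1343] v=[-2.1157]
Step 46: x=[3.0292] v=[-2.1021]
Step 47: x=[2.9249] v=[-2.0855]
Step 48: x=[2.8216] v=[-2.0658]
Step 49: x=[2.7194] v=[-2.0431]
Step 50: x=[2.6185] v=[-2.0174]
Step 51: x=[2.5191] v=[-1.9888]
Step 52: x=[2.4212] v=[-1.9573]
Step 53: x=[2.3251] v=[-1.9229]
Step 54: x=[2.2308] v=[-1.8857]
Step 55: x=[2.1385] v=[-1.8458]
Step 56: x=[2.0483] v=[-1.8032]
Step 57: x=[1.9604] v=[-1.7579]
Step 58: x=[1.8749] v=[-1.7101]
Step 59: x=[1.7919] v=[-1.6598]
v[0] did not become non-negative within 59 steps; using fallback time=2.9500

Answer: 2.9500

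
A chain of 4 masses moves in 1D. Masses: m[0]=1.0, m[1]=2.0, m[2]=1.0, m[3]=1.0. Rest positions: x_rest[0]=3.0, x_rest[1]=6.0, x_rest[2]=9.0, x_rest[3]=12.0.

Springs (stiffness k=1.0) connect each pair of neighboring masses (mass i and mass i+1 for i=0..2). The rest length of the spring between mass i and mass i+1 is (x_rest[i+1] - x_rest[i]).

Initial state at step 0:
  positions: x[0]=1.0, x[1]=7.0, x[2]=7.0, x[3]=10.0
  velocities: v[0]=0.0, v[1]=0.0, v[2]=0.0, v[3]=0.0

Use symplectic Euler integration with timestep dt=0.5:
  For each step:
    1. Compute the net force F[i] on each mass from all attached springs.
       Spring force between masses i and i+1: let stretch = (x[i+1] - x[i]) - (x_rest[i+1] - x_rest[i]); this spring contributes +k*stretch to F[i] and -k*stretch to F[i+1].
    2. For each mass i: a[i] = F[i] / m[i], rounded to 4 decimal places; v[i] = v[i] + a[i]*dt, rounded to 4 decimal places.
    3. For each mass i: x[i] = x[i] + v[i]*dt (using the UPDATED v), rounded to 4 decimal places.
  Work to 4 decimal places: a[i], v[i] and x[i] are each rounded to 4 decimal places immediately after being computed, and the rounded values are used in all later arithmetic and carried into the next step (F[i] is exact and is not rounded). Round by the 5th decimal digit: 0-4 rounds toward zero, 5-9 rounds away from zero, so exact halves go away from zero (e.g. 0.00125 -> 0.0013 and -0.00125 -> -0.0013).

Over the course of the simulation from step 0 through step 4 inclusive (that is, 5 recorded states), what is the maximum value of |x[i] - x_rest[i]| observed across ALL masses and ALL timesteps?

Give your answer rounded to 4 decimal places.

Answer: 2.2226

Derivation:
Step 0: x=[1.0000 7.0000 7.0000 10.0000] v=[0.0000 0.0000 0.0000 0.0000]
Step 1: x=[1.7500 6.2500 7.7500 10.0000] v=[1.5000 -1.5000 1.5000 0.0000]
Step 2: x=[2.8750 5.1250 8.6875 10.1875] v=[2.2500 -2.2500 1.8750 0.3750]
Step 3: x=[3.8125 4.1641 9.1094 10.7500] v=[1.8750 -1.9219 0.8438 1.1250]
Step 4: x=[4.0879 3.7774 8.7051 11.6524] v=[0.5508 -0.7735 -0.8086 1.8047]
Max displacement = 2.2226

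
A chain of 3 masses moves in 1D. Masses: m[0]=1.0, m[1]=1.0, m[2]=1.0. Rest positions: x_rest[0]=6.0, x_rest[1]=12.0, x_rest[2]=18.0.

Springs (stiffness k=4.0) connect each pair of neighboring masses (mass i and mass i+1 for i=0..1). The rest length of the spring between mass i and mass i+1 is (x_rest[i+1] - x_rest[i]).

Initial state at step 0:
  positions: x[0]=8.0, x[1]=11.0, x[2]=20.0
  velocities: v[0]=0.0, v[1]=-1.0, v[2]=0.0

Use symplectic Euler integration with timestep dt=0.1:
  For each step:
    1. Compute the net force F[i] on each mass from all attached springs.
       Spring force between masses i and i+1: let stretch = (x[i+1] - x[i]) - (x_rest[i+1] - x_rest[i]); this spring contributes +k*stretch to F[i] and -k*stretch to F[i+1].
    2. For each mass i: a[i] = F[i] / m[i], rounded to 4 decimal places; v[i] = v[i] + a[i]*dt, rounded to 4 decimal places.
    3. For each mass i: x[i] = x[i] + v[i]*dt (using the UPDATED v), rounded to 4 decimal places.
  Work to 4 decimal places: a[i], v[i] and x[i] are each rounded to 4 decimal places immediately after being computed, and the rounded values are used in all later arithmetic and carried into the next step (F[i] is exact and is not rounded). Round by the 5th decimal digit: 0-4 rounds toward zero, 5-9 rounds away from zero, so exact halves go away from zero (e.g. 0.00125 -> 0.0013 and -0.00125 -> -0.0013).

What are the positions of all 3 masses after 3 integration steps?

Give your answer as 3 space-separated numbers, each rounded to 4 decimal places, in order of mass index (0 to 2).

Step 0: x=[8.0000 11.0000 20.0000] v=[0.0000 -1.0000 0.0000]
Step 1: x=[7.8800 11.1400 19.8800] v=[-1.2000 1.4000 -1.2000]
Step 2: x=[7.6504 11.4992 19.6504] v=[-2.2960 3.5920 -2.2960]
Step 3: x=[7.3348 12.0305 19.3348] v=[-3.1565 5.3130 -3.1565]

Answer: 7.3348 12.0305 19.3348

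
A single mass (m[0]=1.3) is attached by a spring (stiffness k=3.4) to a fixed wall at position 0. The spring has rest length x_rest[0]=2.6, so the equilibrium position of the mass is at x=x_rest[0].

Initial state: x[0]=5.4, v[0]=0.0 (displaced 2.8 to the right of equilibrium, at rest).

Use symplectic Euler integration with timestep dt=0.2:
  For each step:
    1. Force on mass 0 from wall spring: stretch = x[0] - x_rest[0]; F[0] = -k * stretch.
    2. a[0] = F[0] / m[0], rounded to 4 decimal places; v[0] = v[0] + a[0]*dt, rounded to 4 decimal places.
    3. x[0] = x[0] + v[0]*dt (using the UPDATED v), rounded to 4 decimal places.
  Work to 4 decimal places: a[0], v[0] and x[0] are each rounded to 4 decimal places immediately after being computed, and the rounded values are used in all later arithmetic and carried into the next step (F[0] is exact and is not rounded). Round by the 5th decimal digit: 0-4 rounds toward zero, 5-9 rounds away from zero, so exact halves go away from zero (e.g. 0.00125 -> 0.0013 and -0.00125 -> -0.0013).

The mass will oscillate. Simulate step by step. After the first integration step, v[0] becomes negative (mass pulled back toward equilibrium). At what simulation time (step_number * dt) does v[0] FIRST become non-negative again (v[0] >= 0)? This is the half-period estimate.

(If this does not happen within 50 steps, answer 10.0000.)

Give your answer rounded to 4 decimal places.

Step 0: x=[5.4000] v=[0.0000]
Step 1: x=[5.1071] v=[-1.4646]
Step 2: x=[4.5519] v=[-2.7760]
Step 3: x=[3.7925] v=[-3.7970]
Step 4: x=[2.9083] v=[-4.4208]
Step 5: x=[1.9919] v=[-4.5821]
Step 6: x=[1.1391] v=[-4.2640]
Step 7: x=[0.4391] v=[-3.4998]
Step 8: x=[-0.0348] v=[-2.3695]
Step 9: x=[-0.2331] v=[-0.9913]
Step 10: x=[-0.1350] v=[0.4906]
First v>=0 after going negative at step 10, time=2.0000

Answer: 2.0000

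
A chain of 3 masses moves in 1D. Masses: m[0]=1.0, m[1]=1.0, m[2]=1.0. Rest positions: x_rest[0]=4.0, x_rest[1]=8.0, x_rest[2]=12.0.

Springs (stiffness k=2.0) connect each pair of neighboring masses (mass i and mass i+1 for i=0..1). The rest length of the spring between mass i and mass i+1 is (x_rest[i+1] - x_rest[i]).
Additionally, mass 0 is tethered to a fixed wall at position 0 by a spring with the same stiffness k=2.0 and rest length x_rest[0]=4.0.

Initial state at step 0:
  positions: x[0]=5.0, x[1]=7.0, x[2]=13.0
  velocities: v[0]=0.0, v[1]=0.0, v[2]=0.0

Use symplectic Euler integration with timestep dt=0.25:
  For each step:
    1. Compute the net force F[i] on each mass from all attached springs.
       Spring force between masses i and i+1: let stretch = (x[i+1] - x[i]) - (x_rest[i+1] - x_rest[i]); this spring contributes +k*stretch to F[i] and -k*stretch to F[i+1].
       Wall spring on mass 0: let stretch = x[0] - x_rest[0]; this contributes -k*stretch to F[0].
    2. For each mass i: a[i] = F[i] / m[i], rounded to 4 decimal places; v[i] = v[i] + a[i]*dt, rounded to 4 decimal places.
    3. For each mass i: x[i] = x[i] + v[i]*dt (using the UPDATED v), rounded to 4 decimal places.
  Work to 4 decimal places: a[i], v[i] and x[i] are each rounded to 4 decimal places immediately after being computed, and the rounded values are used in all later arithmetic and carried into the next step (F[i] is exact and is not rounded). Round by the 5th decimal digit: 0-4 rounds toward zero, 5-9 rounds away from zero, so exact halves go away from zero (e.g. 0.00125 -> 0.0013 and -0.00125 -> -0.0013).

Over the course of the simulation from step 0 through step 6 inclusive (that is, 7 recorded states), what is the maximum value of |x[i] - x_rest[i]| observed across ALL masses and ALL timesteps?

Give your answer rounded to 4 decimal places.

Step 0: x=[5.0000 7.0000 13.0000] v=[0.0000 0.0000 0.0000]
Step 1: x=[4.6250 7.5000 12.7500] v=[-1.5000 2.0000 -1.0000]
Step 2: x=[4.0313 8.2969 12.3438] v=[-2.3750 3.1875 -1.6250]
Step 3: x=[3.4668 9.0665 11.9317] v=[-2.2579 3.0782 -1.6485]
Step 4: x=[3.1689 9.4943 11.6614] v=[-1.1915 1.7110 -1.0811]
Step 5: x=[3.2656 9.4023 11.6202] v=[0.3868 -0.3682 -0.1647]
Step 6: x=[3.7212 8.8204 11.8018] v=[1.8224 -2.3276 0.7264]
Max displacement = 1.4943

Answer: 1.4943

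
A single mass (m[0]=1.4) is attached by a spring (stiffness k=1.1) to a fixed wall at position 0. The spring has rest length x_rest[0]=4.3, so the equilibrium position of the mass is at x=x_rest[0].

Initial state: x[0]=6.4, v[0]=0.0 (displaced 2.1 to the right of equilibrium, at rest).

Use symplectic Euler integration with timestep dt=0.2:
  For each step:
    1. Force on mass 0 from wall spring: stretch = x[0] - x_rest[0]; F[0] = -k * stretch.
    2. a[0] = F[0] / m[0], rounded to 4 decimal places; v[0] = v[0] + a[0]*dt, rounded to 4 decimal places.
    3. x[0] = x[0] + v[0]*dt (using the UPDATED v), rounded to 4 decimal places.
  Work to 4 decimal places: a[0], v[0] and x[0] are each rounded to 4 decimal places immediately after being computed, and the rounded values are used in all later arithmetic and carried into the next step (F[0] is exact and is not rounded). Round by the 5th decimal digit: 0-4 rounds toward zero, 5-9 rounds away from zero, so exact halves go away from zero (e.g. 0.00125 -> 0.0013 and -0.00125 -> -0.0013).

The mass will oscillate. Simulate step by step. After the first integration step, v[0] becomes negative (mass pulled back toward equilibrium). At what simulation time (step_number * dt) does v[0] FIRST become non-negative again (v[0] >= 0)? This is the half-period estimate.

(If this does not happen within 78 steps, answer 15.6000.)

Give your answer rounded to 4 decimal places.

Answer: 3.6000

Derivation:
Step 0: x=[6.4000] v=[0.0000]
Step 1: x=[6.3340] v=[-0.3300]
Step 2: x=[6.2041] v=[-0.6496]
Step 3: x=[6.0143] v=[-0.9488]
Step 4: x=[5.7707] v=[-1.2182]
Step 5: x=[5.4808] v=[-1.4493]
Step 6: x=[5.1538] v=[-1.6349]
Step 7: x=[4.8000] v=[-1.7691]
Step 8: x=[4.4305] v=[-1.8477]
Step 9: x=[4.0569] v=[-1.8682]
Step 10: x=[3.6909] v=[-1.8300]
Step 11: x=[3.3440] v=[-1.7343]
Step 12: x=[3.0272] v=[-1.5841]
Step 13: x=[2.7504] v=[-1.3841]
Step 14: x=[2.5223] v=[-1.1406]
Step 15: x=[2.3501] v=[-0.8612]
Step 16: x=[2.2391] v=[-0.5548]
Step 17: x=[2.1929] v=[-0.2309]
Step 18: x=[2.2129] v=[0.1002]
First v>=0 after going negative at step 18, time=3.6000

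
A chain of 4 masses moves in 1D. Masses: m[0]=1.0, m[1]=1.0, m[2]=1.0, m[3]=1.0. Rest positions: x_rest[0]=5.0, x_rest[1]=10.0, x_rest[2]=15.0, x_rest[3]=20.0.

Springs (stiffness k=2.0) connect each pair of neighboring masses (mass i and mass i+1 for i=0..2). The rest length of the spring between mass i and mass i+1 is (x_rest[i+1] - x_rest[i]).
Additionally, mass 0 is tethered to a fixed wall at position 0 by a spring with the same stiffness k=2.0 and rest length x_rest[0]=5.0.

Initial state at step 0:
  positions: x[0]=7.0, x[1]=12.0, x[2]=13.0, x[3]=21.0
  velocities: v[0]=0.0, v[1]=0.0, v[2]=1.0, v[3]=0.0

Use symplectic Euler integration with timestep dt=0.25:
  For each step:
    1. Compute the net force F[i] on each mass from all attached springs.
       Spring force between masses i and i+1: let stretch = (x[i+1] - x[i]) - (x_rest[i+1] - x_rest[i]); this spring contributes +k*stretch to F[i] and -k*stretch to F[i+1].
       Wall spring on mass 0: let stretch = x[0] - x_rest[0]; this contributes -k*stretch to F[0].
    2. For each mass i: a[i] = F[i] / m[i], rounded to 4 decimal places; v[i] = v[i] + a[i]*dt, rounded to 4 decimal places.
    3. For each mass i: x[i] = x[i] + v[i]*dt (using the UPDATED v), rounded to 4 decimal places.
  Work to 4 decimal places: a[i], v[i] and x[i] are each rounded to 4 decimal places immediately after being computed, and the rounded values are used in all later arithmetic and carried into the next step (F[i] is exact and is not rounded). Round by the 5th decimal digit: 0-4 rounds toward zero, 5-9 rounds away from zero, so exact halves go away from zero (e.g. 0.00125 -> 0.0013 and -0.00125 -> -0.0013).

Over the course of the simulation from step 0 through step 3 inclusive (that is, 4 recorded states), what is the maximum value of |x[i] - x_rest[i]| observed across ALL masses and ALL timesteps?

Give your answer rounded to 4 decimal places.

Answer: 2.2598

Derivation:
Step 0: x=[7.0000 12.0000 13.0000 21.0000] v=[0.0000 0.0000 1.0000 0.0000]
Step 1: x=[6.7500 11.5000 14.1250 20.6250] v=[-1.0000 -2.0000 4.5000 -1.5000]
Step 2: x=[6.2500 10.7344 15.7344 20.0625] v=[-2.0000 -3.0625 6.4375 -2.2500]
Step 3: x=[5.5293 10.0332 17.2598 19.5840] v=[-2.8828 -2.8047 6.1016 -1.9141]
Max displacement = 2.2598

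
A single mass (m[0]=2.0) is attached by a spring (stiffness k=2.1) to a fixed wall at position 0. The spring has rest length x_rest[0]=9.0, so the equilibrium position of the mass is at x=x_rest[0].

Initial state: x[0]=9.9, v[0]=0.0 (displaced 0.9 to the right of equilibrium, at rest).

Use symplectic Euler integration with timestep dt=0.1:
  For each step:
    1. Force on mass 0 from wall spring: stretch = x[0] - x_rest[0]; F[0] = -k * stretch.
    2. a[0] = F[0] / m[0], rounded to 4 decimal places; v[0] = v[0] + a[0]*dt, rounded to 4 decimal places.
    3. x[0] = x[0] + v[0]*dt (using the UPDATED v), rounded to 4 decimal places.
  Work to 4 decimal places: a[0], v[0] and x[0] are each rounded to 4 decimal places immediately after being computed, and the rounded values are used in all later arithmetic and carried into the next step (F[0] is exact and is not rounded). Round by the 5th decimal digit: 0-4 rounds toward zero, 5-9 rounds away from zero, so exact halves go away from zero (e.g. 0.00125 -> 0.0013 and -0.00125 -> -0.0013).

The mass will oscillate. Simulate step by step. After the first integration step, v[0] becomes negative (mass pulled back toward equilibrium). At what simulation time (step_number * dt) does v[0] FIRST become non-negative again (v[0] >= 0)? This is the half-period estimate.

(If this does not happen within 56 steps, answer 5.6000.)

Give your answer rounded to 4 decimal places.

Step 0: x=[9.9000] v=[0.0000]
Step 1: x=[9.8906] v=[-0.0945]
Step 2: x=[9.8718] v=[-0.1880]
Step 3: x=[9.8439] v=[-0.2795]
Step 4: x=[9.8071] v=[-0.3681]
Step 5: x=[9.7618] v=[-0.4529]
Step 6: x=[9.7085] v=[-0.5329]
Step 7: x=[9.6478] v=[-0.6073]
Step 8: x=[9.5803] v=[-0.6753]
Step 9: x=[9.5067] v=[-0.7362]
Step 10: x=[9.4278] v=[-0.7894]
Step 11: x=[9.3444] v=[-0.8343]
Step 12: x=[9.2574] v=[-0.8705]
Step 13: x=[9.1677] v=[-0.8975]
Step 14: x=[9.0762] v=[-0.9151]
Step 15: x=[8.9839] v=[-0.9231]
Step 16: x=[8.8918] v=[-0.9214]
Step 17: x=[8.8008] v=[-0.9100]
Step 18: x=[8.7119] v=[-0.8891]
Step 19: x=[8.6260] v=[-0.8589]
Step 20: x=[8.5440] v=[-0.8196]
Step 21: x=[8.4668] v=[-0.7717]
Step 22: x=[8.3952] v=[-0.7157]
Step 23: x=[8.3300] v=[-0.6522]
Step 24: x=[8.2718] v=[-0.5819]
Step 25: x=[8.2213] v=[-0.5054]
Step 26: x=[8.1789] v=[-0.4236]
Step 27: x=[8.1452] v=[-0.3374]
Step 28: x=[8.1204] v=[-0.2477]
Step 29: x=[8.1049] v=[-0.1553]
Step 30: x=[8.0988] v=[-0.0613]
Step 31: x=[8.1021] v=[0.0333]
First v>=0 after going negative at step 31, time=3.1000

Answer: 3.1000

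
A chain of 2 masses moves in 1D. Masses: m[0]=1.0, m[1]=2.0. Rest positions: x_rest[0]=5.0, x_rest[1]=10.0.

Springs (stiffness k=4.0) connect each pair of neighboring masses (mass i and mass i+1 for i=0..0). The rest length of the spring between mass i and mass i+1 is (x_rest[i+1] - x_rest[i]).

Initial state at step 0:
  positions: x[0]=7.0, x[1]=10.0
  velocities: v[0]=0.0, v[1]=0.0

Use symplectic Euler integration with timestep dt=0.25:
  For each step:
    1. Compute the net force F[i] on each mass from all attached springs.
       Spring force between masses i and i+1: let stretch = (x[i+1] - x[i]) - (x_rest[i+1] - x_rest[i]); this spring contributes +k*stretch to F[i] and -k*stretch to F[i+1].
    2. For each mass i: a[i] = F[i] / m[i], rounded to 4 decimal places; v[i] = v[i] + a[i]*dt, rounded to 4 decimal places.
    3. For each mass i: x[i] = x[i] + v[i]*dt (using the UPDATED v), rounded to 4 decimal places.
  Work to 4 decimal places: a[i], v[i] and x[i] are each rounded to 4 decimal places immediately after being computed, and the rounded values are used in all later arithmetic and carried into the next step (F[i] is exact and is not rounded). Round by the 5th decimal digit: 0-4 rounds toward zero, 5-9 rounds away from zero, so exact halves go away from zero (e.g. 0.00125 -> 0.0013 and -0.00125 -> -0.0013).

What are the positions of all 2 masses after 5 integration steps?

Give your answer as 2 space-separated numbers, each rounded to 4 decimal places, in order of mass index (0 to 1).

Step 0: x=[7.0000 10.0000] v=[0.0000 0.0000]
Step 1: x=[6.5000 10.2500] v=[-2.0000 1.0000]
Step 2: x=[5.6875 10.6563] v=[-3.2500 1.6250]
Step 3: x=[4.8672 11.0665] v=[-3.2812 1.6406]
Step 4: x=[4.3467 11.3268] v=[-2.0819 1.0410]
Step 5: x=[4.3213 11.3396] v=[-0.1018 0.0510]

Answer: 4.3213 11.3396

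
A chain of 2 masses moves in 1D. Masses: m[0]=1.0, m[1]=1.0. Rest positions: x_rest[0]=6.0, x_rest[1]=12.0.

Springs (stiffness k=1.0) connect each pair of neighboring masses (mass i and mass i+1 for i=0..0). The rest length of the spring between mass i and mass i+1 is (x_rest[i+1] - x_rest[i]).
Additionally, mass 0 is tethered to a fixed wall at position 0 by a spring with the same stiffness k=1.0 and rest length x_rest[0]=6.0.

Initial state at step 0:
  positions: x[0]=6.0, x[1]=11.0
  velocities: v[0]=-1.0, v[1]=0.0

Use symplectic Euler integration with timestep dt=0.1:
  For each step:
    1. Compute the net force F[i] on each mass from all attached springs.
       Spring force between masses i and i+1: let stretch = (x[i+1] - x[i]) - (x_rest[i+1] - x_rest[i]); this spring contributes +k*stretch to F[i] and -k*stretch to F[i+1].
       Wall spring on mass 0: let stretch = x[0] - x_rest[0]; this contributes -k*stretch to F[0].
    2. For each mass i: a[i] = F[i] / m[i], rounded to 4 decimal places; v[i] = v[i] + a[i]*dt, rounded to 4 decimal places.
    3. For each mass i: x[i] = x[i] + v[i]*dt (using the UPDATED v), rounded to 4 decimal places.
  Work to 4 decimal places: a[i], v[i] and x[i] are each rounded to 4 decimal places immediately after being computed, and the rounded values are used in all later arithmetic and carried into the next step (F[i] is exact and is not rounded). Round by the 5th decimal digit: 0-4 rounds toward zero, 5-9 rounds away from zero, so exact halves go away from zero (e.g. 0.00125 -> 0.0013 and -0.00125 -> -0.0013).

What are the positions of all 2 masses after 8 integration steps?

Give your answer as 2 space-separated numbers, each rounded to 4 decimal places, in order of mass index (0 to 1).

Answer: 5.0551 11.2435

Derivation:
Step 0: x=[6.0000 11.0000] v=[-1.0000 0.0000]
Step 1: x=[5.8900 11.0100] v=[-1.1000 0.1000]
Step 2: x=[5.7723 11.0288] v=[-1.1770 0.1880]
Step 3: x=[5.6494 11.0550] v=[-1.2286 0.2624]
Step 4: x=[5.5241 11.0872] v=[-1.2530 0.3218]
Step 5: x=[5.3992 11.1238] v=[-1.2491 0.3655]
Step 6: x=[5.2775 11.1631] v=[-1.2166 0.3930]
Step 7: x=[5.1619 11.2035] v=[-1.1558 0.4044]
Step 8: x=[5.0551 11.2435] v=[-1.0678 0.4002]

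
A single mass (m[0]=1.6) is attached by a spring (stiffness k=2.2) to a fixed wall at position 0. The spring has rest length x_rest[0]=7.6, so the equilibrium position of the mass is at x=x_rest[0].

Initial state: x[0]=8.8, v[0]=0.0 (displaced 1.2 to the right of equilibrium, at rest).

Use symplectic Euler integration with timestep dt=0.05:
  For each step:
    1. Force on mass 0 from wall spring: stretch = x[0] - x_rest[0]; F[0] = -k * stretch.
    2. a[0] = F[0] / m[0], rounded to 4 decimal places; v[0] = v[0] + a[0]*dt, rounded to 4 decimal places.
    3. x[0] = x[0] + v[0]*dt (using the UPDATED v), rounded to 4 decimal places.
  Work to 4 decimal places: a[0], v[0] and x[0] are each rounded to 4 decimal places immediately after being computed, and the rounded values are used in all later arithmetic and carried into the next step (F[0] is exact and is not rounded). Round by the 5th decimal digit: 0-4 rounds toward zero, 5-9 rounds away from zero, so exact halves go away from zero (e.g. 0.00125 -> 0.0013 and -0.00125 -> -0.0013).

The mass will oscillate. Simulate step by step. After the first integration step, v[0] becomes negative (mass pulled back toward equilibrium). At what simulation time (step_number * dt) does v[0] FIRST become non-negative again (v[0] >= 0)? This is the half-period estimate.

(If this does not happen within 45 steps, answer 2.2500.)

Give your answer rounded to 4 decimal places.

Answer: 2.2500

Derivation:
Step 0: x=[8.8000] v=[0.0000]
Step 1: x=[8.7959] v=[-0.0825]
Step 2: x=[8.7877] v=[-0.1647]
Step 3: x=[8.7754] v=[-0.2464]
Step 4: x=[8.7590] v=[-0.3272]
Step 5: x=[8.7387] v=[-0.4069]
Step 6: x=[8.7144] v=[-0.4852]
Step 7: x=[8.6863] v=[-0.5618]
Step 8: x=[8.6545] v=[-0.6365]
Step 9: x=[8.6191] v=[-0.7090]
Step 10: x=[8.5801] v=[-0.7791]
Step 11: x=[8.5378] v=[-0.8465]
Step 12: x=[8.4923] v=[-0.9110]
Step 13: x=[8.4437] v=[-0.9723]
Step 14: x=[8.3922] v=[-1.0303]
Step 15: x=[8.3380] v=[-1.0848]
Step 16: x=[8.2812] v=[-1.1355]
Step 17: x=[8.2221] v=[-1.1823]
Step 18: x=[8.1608] v=[-1.2251]
Step 19: x=[8.0976] v=[-1.2637]
Step 20: x=[8.0327] v=[-1.2979]
Step 21: x=[7.9663] v=[-1.3277]
Step 22: x=[7.8987] v=[-1.3529]
Step 23: x=[7.8300] v=[-1.3734]
Step 24: x=[7.7605] v=[-1.3892]
Step 25: x=[7.6905] v=[-1.4002]
Step 26: x=[7.6202] v=[-1.4064]
Step 27: x=[7.5498] v=[-1.4078]
Step 28: x=[7.4796] v=[-1.4044]
Step 29: x=[7.4098] v=[-1.3961]
Step 30: x=[7.3407] v=[-1.3830]
Step 31: x=[7.2724] v=[-1.3652]
Step 32: x=[7.2053] v=[-1.3427]
Step 33: x=[7.1395] v=[-1.3156]
Step 34: x=[7.0753] v=[-1.2839]
Step 35: x=[7.0129] v=[-1.2478]
Step 36: x=[6.9525] v=[-1.2074]
Step 37: x=[6.8944] v=[-1.1629]
Step 38: x=[6.8387] v=[-1.1144]
Step 39: x=[6.7856] v=[-1.0621]
Step 40: x=[6.7353] v=[-1.0061]
Step 41: x=[6.6880] v=[-0.9467]
Step 42: x=[6.6438] v=[-0.8840]
Step 43: x=[6.6029] v=[-0.8183]
Step 44: x=[6.5654] v=[-0.7498]
Step 45: x=[6.5315] v=[-0.6787]
v[0] did not become non-negative within 45 steps; using fallback time=2.2500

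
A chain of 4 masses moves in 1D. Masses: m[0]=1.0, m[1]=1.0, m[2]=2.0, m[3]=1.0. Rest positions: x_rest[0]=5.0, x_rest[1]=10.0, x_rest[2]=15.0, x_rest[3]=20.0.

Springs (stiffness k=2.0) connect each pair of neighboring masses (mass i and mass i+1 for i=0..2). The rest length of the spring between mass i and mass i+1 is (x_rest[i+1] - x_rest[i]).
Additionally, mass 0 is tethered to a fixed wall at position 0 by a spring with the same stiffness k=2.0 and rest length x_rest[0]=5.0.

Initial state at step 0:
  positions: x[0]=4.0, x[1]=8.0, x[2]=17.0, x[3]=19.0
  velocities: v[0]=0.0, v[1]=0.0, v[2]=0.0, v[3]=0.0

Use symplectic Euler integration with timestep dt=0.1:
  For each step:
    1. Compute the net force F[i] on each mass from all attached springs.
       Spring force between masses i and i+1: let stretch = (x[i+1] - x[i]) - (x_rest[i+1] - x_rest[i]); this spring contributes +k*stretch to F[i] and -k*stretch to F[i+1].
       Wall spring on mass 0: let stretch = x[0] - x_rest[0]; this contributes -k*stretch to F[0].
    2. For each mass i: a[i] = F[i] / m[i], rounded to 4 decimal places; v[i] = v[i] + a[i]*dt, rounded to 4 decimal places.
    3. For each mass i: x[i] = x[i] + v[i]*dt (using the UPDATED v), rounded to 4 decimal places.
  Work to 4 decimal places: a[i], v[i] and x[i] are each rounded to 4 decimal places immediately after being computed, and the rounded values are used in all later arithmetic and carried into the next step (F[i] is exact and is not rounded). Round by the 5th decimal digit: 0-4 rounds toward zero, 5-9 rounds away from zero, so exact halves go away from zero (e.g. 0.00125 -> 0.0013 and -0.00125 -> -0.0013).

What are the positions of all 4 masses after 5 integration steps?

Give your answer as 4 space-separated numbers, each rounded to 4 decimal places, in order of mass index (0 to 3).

Step 0: x=[4.0000 8.0000 17.0000 19.0000] v=[0.0000 0.0000 0.0000 0.0000]
Step 1: x=[4.0000 8.1000 16.9300 19.0600] v=[0.0000 1.0000 -0.7000 0.6000]
Step 2: x=[4.0020 8.2946 16.7930 19.1774] v=[0.0200 1.9460 -1.3700 1.1740]
Step 3: x=[4.0098 8.5733 16.5949 19.3471] v=[0.0781 2.7872 -1.9814 1.6971]
Step 4: x=[4.0287 8.9212 16.3441 19.5618] v=[0.1888 3.4788 -2.5083 2.1467]
Step 5: x=[4.0649 9.3197 16.0512 19.8121] v=[0.3616 3.9849 -2.9288 2.5032]

Answer: 4.0649 9.3197 16.0512 19.8121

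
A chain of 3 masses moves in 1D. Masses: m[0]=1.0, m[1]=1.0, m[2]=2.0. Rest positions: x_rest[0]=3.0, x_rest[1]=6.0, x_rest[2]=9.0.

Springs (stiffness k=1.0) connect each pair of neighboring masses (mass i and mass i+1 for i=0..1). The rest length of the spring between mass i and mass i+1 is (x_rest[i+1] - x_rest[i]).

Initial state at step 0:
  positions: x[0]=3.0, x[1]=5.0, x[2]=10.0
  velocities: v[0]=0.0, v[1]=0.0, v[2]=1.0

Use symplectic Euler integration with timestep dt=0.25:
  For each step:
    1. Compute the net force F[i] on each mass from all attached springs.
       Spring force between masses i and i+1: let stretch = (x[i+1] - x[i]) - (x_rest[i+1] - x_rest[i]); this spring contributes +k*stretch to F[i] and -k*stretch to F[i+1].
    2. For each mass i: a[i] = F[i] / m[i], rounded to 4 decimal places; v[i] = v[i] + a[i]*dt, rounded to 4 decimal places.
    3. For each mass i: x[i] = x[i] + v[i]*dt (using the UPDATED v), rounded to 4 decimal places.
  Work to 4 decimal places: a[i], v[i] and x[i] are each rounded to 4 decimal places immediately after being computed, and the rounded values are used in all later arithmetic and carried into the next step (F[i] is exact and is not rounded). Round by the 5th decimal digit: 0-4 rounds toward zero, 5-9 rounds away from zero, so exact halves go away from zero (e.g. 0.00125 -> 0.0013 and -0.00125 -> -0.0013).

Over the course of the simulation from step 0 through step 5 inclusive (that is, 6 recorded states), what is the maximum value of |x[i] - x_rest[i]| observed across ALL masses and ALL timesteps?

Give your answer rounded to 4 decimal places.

Step 0: x=[3.0000 5.0000 10.0000] v=[0.0000 0.0000 1.0000]
Step 1: x=[2.9375 5.1875 10.1875] v=[-0.2500 0.7500 0.7500]
Step 2: x=[2.8281 5.5469 10.3125] v=[-0.4375 1.4375 0.5000]
Step 3: x=[2.7012 6.0342 10.3823] v=[-0.5078 1.9492 0.2793]
Step 4: x=[2.5951 6.5850 10.4100] v=[-0.4246 2.2030 0.1108]
Step 5: x=[2.5508 7.1255 10.4119] v=[-0.1771 2.1618 0.0077]
Max displacement = 1.4119

Answer: 1.4119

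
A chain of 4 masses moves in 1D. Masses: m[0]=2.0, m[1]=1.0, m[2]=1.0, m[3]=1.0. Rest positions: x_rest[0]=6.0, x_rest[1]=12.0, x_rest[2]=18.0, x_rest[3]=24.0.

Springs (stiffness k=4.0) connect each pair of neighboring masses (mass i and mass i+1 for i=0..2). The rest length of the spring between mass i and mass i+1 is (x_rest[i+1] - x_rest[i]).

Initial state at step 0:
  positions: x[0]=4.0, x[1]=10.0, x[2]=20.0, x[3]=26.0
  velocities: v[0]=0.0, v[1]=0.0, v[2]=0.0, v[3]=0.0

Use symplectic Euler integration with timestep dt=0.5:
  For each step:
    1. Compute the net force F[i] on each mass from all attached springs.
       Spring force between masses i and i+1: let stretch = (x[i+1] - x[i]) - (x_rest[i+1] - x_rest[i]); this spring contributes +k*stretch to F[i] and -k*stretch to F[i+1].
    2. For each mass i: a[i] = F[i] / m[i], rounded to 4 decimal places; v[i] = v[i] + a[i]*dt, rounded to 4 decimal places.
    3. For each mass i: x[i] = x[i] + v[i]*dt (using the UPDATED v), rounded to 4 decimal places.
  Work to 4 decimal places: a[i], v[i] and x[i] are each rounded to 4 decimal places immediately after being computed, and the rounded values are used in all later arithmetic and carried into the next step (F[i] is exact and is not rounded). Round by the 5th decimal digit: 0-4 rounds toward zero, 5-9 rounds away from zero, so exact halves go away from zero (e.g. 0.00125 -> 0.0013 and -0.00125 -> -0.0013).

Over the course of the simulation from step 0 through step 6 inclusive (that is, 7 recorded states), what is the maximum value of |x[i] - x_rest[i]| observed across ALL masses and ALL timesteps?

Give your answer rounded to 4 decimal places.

Step 0: x=[4.0000 10.0000 20.0000 26.0000] v=[0.0000 0.0000 0.0000 0.0000]
Step 1: x=[4.0000 14.0000 16.0000 26.0000] v=[0.0000 8.0000 -8.0000 0.0000]
Step 2: x=[6.0000 10.0000 20.0000 22.0000] v=[4.0000 -8.0000 8.0000 -8.0000]
Step 3: x=[7.0000 12.0000 16.0000 22.0000] v=[2.0000 4.0000 -8.0000 0.0000]
Step 4: x=[7.5000 13.0000 14.0000 22.0000] v=[1.0000 2.0000 -4.0000 0.0000]
Step 5: x=[7.7500 9.5000 19.0000 20.0000] v=[0.5000 -7.0000 10.0000 -4.0000]
Step 6: x=[5.8750 13.7500 15.5000 23.0000] v=[-3.7500 8.5000 -7.0000 6.0000]
Max displacement = 4.0000

Answer: 4.0000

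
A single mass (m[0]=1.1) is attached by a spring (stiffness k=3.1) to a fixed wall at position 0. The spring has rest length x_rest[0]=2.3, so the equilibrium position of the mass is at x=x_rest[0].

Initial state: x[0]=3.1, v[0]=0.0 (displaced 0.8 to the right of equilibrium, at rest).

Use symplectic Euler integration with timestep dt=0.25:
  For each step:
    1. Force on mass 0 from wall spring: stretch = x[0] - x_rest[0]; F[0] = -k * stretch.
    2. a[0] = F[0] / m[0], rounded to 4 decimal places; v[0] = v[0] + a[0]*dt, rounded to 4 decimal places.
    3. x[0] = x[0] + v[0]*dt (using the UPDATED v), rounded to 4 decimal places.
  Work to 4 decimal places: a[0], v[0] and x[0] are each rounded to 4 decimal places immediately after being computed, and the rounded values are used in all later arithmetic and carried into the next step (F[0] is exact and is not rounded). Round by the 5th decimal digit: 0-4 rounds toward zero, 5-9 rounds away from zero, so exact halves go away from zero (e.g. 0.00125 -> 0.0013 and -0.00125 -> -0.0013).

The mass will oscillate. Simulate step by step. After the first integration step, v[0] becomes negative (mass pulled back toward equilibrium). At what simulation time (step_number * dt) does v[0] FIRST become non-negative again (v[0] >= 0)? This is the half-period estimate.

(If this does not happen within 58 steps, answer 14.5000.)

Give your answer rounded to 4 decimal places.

Step 0: x=[3.1000] v=[0.0000]
Step 1: x=[2.9591] v=[-0.5636]
Step 2: x=[2.7021] v=[-1.0280]
Step 3: x=[2.3743] v=[-1.3113]
Step 4: x=[2.0334] v=[-1.3637]
Step 5: x=[1.7394] v=[-1.1759]
Step 6: x=[1.5442] v=[-0.7809]
Step 7: x=[1.4821] v=[-0.2484]
Step 8: x=[1.5641] v=[0.3279]
First v>=0 after going negative at step 8, time=2.0000

Answer: 2.0000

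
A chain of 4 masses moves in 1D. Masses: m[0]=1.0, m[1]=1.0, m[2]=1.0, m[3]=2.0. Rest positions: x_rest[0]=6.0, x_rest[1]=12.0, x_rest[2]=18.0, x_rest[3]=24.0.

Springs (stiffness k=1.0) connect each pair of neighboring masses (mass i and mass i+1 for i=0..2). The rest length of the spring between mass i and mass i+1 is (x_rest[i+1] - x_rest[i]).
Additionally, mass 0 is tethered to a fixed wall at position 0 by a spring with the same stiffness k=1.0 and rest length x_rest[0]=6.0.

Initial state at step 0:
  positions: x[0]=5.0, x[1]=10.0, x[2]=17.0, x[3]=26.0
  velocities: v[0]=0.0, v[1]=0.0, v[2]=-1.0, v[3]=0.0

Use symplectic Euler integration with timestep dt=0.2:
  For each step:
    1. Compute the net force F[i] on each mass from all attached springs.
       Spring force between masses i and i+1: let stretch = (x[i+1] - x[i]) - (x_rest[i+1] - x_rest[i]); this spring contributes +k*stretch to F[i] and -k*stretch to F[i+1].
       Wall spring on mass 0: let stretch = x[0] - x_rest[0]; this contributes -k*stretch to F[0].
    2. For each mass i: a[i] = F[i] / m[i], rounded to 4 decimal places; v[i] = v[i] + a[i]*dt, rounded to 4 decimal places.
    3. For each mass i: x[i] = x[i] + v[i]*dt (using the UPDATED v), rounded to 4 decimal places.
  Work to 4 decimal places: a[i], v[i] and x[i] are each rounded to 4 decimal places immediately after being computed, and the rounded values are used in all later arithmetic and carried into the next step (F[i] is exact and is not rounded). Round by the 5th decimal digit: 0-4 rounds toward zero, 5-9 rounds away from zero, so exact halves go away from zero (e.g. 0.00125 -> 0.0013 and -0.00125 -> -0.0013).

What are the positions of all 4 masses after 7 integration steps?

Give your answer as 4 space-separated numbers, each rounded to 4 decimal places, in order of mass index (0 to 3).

Step 0: x=[5.0000 10.0000 17.0000 26.0000] v=[0.0000 0.0000 -1.0000 0.0000]
Step 1: x=[5.0000 10.0800 16.8800 25.9400] v=[0.0000 0.4000 -0.6000 -0.3000]
Step 2: x=[5.0032 10.2288 16.8504 25.8188] v=[0.0160 0.7440 -0.1480 -0.6060]
Step 3: x=[5.0153 10.4334 16.9147 25.6382] v=[0.0605 1.0232 0.3214 -0.9028]
Step 4: x=[5.0435 10.6806 17.0687 25.4032] v=[0.1411 1.2358 0.7698 -1.1752]
Step 5: x=[5.0955 10.9578 17.3005 25.1215] v=[0.2598 1.3860 1.1591 -1.4087]
Step 6: x=[5.1781 11.2542 17.5915 24.8033] v=[0.4132 1.4821 1.4548 -1.5908]
Step 7: x=[5.2967 11.5611 17.9174 24.4609] v=[0.5928 1.5343 1.6297 -1.7120]

Answer: 5.2967 11.5611 17.9174 24.4609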